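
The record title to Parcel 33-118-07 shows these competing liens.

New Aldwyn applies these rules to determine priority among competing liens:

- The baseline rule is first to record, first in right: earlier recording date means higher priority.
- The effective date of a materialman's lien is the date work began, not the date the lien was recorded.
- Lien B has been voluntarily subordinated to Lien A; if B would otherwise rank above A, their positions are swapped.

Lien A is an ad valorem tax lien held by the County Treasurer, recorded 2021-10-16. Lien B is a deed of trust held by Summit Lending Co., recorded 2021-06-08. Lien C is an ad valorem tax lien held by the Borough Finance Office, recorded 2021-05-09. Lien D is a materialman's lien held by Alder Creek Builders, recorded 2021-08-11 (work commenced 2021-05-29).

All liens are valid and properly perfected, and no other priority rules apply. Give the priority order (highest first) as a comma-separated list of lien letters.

Effective dates: D relates back to 2021-05-29 (work commenced).
By effective date: C (2021-05-09), D (2021-05-29), B (2021-06-08), A (2021-10-16).
Because B would otherwise rank above A, the subordination swaps them.

C, D, A, B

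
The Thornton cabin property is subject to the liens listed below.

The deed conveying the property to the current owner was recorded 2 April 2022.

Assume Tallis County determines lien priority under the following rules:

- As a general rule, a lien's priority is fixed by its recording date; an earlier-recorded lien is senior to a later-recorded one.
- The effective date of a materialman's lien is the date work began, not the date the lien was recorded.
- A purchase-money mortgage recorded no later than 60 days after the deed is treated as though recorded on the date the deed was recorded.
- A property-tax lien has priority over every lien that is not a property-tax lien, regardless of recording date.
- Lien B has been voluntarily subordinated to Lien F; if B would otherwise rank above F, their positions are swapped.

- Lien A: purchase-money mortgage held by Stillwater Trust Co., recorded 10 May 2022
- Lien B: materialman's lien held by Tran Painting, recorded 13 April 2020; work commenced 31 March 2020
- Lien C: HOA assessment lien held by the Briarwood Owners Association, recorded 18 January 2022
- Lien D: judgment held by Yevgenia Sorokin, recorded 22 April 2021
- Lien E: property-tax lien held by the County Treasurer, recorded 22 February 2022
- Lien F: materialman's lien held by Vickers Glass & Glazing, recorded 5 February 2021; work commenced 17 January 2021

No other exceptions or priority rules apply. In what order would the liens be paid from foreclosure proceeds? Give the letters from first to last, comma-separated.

E, F, B, D, C, A

First, effective dates: A was recorded within the 60-day window, so its effective date is the deed date 2 April 2022; B's effective date is 31 March 2020, when work began; F relates back to 17 January 2021 (work commenced).
E is a property-tax lien and takes priority over every other lien.
Ordering the rest by effective date: B (31 March 2020), F (17 January 2021), D (22 April 2021), C (18 January 2022), A (2 April 2022).
B would otherwise be senior to F, so under the subordination agreement B and F exchange positions.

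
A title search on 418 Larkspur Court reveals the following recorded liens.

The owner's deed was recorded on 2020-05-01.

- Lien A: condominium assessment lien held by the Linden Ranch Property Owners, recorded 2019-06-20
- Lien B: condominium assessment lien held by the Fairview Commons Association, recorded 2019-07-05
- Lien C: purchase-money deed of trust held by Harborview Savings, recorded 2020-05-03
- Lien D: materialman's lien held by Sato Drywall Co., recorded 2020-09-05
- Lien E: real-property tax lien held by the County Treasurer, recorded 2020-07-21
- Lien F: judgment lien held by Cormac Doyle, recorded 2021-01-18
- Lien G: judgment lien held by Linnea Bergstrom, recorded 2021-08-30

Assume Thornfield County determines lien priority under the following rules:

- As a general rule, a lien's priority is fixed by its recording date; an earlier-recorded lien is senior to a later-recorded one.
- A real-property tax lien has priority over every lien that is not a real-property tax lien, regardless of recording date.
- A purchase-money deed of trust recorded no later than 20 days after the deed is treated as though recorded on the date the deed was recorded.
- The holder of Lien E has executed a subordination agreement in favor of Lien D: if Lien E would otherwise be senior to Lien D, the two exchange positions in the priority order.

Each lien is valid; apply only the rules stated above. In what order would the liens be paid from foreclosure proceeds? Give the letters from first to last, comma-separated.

D, A, B, C, E, F, G

Effective dates after the stated exceptions: C's effective date is the deed date, 2020-05-01.
E is a real-property tax lien, so it outranks all other liens regardless of date.
Among the remaining liens, by effective date: A (2019-06-20), B (2019-07-05), C (2020-05-01), D (2020-09-05), F (2021-01-18), G (2021-08-30).
Because E would otherwise rank above D, the subordination swaps them.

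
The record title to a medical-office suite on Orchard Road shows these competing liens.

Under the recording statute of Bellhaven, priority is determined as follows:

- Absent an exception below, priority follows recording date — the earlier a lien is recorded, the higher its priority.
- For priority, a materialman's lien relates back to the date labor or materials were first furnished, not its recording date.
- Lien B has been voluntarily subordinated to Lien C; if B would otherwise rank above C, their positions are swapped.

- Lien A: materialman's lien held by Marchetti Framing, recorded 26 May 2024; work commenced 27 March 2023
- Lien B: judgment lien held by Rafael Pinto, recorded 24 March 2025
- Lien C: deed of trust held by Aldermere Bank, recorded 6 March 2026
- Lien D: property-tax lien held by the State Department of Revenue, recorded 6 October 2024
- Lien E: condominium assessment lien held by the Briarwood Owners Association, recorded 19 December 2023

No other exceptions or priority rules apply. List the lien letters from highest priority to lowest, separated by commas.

Effective dates: A relates back to 27 March 2023 (work commenced).
By effective date, earliest first: A (27 March 2023), E (19 December 2023), D (6 October 2024), B (24 March 2025), C (6 March 2026).
The subordination applies — B was senior to C — so B and C swap.

A, E, D, C, B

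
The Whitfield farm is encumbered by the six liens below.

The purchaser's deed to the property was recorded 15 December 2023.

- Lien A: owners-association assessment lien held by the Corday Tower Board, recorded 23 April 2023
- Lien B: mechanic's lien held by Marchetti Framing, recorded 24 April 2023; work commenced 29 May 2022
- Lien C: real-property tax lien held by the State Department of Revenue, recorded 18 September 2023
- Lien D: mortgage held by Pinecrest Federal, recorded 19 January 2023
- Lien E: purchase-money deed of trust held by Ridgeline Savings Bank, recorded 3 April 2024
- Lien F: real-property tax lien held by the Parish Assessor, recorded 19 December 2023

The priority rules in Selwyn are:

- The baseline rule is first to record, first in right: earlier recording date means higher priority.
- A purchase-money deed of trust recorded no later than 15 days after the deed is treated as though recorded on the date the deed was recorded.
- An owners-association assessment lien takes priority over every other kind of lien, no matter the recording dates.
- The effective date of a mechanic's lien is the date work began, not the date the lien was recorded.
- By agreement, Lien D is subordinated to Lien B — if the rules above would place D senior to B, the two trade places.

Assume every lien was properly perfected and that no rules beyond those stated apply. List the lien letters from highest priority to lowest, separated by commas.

First, effective dates: B relates back to 29 May 2022 (work commenced); E was recorded 110 days after the deed, outside the 15-day window, so it keeps its recording date.
As an owners-association assessment lien, A is senior to every other lien.
Ordering the rest by effective date: B (29 May 2022), D (19 January 2023), C (18 September 2023), F (19 December 2023), E (3 April 2024).
D already ranks below B; the subordination has no effect.

A, B, D, C, F, E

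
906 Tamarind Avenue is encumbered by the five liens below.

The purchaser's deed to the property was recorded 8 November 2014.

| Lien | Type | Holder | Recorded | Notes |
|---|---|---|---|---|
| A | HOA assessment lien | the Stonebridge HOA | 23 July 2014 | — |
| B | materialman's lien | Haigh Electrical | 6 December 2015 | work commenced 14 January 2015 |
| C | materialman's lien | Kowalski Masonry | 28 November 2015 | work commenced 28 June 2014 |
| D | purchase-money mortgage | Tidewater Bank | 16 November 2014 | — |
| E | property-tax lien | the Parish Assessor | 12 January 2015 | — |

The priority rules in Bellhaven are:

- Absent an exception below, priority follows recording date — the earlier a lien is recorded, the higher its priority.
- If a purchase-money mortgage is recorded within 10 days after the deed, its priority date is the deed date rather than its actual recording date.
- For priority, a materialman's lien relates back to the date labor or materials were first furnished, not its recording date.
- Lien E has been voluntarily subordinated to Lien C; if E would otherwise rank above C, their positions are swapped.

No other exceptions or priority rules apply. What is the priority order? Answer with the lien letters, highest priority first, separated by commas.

Adjusting effective dates: B is treated as recorded 14 January 2015, the work-commencement date; C is treated as recorded 28 June 2014, the work-commencement date; D relates back to the deed date 8 November 2014.
Sorted by effective date: C (28 June 2014), A (23 July 2014), D (8 November 2014), E (12 January 2015), B (14 January 2015).
Since E is not senior to C, the subordination leaves the order unchanged.

C, A, D, E, B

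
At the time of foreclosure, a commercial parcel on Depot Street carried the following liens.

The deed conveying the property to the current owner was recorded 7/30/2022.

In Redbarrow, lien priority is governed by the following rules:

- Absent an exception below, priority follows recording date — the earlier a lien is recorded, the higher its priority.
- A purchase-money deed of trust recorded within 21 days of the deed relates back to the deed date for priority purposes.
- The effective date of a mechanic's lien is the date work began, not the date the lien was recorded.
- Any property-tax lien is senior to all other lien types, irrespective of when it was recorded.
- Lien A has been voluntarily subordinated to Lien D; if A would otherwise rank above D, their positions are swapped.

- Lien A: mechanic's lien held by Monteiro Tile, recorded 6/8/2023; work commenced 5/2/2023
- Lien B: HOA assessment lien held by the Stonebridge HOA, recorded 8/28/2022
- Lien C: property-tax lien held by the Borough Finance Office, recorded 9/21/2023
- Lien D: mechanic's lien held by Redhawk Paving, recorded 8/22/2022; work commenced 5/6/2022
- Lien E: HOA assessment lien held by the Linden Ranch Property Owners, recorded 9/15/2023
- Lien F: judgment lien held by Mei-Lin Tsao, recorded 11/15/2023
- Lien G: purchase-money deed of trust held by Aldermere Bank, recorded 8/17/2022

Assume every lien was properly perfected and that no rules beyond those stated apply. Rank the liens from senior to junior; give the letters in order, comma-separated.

C, D, G, B, A, E, F

First, effective dates: A is treated as recorded 5/2/2023, the work-commencement date; D relates back to 5/6/2022 (work commenced); G was recorded within the 21-day window, so its effective date is the deed date 7/30/2022.
C is a property-tax lien and takes priority over every other lien.
Among the remaining liens, by effective date: D (5/6/2022), G (7/30/2022), B (8/28/2022), A (5/2/2023), E (9/15/2023), F (11/15/2023).
A is already junior to D, so the subordination agreement changes nothing.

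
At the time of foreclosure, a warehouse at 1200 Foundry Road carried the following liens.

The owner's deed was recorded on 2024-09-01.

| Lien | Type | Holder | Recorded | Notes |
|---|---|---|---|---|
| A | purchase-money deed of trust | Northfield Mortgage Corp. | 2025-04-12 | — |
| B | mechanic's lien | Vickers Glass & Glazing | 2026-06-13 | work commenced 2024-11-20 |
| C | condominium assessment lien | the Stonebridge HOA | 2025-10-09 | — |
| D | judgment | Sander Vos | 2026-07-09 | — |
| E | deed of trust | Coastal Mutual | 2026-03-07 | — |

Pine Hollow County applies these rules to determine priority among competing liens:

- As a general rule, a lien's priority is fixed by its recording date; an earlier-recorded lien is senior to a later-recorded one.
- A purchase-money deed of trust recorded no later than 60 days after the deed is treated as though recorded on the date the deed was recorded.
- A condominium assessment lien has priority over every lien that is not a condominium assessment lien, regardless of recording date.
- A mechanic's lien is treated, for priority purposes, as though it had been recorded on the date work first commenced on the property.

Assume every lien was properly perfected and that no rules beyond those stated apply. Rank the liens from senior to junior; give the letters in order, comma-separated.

C, B, A, E, D

First, effective dates: A was recorded 223 days after the deed — beyond 60 days — so no relation-back applies; B's effective date is 2024-11-20, when work began.
C is a condominium assessment lien, so it outranks all other liens regardless of date.
Among the remaining liens, by effective date: B (2024-11-20), A (2025-04-12), E (2026-03-07), D (2026-07-09).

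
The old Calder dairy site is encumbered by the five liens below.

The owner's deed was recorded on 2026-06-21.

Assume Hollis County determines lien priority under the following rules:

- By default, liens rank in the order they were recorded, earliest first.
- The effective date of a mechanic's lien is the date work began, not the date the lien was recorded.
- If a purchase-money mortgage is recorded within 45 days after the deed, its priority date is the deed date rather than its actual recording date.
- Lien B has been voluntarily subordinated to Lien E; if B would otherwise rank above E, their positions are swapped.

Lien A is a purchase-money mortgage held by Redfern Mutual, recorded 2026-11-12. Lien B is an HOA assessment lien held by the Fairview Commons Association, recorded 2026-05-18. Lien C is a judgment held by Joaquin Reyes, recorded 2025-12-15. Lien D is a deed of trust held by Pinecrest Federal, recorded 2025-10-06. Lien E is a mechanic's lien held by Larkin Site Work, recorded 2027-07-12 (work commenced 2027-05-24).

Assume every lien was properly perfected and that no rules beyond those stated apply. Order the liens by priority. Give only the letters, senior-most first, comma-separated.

D, C, E, A, B

Effective dates: A was recorded 144 days after the deed — beyond 45 days — so no relation-back applies; E's effective date is 2027-05-24, when work began.
Sorted by effective date: D (2025-10-06), C (2025-12-15), B (2026-05-18), A (2026-11-12), E (2027-05-24).
B is senior to E before the subordination, so the two trade places.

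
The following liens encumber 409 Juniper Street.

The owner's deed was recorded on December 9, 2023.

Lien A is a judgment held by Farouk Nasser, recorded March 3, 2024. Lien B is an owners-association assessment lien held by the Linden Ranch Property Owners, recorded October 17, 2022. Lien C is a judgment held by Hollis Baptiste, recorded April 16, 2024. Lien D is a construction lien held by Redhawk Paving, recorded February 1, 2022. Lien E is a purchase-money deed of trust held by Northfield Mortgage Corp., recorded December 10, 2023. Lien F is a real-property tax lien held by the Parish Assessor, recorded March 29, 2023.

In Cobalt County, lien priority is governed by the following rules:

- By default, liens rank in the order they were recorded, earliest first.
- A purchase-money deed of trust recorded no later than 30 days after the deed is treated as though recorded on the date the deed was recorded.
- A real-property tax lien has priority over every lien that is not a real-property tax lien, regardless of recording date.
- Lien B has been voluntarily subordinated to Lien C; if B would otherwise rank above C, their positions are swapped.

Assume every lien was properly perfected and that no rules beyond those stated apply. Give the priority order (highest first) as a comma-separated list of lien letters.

Adjusting effective dates: E's effective date is the deed date, December 9, 2023.
F is a real-property tax lien and takes priority over every other lien.
Remaining liens by effective date: D (February 1, 2022), B (October 17, 2022), E (December 9, 2023), A (March 3, 2024), C (April 16, 2024).
The subordination applies — B was senior to C — so B and C swap.

F, D, C, E, A, B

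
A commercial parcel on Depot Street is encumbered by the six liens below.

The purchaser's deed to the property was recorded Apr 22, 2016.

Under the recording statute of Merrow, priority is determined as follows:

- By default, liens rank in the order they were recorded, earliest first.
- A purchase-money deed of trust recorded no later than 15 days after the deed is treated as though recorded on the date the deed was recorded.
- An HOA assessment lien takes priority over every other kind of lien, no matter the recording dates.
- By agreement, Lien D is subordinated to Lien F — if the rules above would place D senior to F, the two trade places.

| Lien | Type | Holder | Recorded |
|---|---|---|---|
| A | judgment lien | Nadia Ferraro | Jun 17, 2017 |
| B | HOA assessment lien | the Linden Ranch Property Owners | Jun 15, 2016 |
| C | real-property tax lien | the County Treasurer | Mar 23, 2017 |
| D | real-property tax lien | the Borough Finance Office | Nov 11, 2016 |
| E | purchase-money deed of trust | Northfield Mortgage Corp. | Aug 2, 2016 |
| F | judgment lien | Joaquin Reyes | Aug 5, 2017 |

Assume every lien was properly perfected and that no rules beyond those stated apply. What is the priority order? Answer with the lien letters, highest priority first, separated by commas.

B, E, F, C, A, D

First, effective dates: E was recorded 102 days after the deed — beyond 15 days — so no relation-back applies.
B is an HOA assessment lien, so it outranks all other liens regardless of date.
Remaining liens by effective date: E (Aug 2, 2016), D (Nov 11, 2016), C (Mar 23, 2017), A (Jun 17, 2017), F (Aug 5, 2017).
D would otherwise be senior to F, so under the subordination agreement D and F exchange positions.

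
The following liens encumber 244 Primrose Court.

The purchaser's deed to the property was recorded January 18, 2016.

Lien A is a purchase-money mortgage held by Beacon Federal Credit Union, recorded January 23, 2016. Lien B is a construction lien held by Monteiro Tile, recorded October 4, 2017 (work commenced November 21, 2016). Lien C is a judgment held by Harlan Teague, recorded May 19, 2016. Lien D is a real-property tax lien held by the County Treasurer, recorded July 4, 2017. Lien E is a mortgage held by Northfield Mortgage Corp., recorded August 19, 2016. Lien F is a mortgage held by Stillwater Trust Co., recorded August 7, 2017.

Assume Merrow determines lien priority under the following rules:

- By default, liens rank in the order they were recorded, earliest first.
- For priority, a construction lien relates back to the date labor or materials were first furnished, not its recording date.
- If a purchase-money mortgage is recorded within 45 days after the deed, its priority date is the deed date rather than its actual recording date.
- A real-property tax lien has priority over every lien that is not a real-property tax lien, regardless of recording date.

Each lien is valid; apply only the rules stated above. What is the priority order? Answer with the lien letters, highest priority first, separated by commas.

D, A, C, E, B, F

First, effective dates: A relates back to the deed date January 18, 2016; B is treated as recorded November 21, 2016, the work-commencement date.
D is a real-property tax lien, so it outranks all other liens regardless of date.
Among the remaining liens, by effective date: A (January 18, 2016), C (May 19, 2016), E (August 19, 2016), B (November 21, 2016), F (August 7, 2017).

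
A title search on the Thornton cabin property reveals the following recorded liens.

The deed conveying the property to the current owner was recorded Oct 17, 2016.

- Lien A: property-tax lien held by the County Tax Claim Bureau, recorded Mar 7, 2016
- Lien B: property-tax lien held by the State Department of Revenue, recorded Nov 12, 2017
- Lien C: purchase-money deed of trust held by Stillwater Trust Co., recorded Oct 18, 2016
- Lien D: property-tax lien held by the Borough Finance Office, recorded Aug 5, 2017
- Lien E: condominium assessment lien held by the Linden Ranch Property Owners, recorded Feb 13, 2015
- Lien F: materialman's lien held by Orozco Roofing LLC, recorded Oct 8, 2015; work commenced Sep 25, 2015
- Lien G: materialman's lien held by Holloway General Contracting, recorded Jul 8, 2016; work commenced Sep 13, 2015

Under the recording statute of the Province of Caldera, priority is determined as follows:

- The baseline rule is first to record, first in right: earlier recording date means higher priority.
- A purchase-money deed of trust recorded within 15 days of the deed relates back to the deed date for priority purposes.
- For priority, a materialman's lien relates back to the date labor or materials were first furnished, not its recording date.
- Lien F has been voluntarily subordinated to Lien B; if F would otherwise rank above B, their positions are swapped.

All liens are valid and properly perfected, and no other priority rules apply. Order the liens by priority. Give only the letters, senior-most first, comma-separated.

Effective dates: C's effective date is the deed date, Oct 17, 2016; F is treated as recorded Sep 25, 2015, the work-commencement date; G relates back to Sep 13, 2015 (work commenced).
Sorted by effective date: E (Feb 13, 2015), G (Sep 13, 2015), F (Sep 25, 2015), A (Mar 7, 2016), C (Oct 17, 2016), D (Aug 5, 2017), B (Nov 12, 2017).
F is senior to B before the subordination, so the two trade places.

E, G, B, A, C, D, F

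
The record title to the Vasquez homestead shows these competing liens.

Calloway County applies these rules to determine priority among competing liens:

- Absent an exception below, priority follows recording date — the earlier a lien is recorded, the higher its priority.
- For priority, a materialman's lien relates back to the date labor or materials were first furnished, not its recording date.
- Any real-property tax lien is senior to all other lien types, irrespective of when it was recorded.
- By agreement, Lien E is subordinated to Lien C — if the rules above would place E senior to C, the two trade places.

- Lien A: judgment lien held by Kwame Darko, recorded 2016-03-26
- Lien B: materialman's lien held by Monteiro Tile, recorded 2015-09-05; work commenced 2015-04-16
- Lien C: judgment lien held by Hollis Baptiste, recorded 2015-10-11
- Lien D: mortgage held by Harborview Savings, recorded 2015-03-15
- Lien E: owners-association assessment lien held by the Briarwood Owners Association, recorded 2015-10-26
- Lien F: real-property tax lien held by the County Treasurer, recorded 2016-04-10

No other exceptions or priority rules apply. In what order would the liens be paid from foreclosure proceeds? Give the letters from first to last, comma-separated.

F, D, B, C, E, A

Effective dates: B is treated as recorded 2015-04-16, the work-commencement date.
As a real-property tax lien, F is senior to every other lien.
Ordering the rest by effective date: D (2015-03-15), B (2015-04-16), C (2015-10-11), E (2015-10-26), A (2016-03-26).
Since E is not senior to C, the subordination leaves the order unchanged.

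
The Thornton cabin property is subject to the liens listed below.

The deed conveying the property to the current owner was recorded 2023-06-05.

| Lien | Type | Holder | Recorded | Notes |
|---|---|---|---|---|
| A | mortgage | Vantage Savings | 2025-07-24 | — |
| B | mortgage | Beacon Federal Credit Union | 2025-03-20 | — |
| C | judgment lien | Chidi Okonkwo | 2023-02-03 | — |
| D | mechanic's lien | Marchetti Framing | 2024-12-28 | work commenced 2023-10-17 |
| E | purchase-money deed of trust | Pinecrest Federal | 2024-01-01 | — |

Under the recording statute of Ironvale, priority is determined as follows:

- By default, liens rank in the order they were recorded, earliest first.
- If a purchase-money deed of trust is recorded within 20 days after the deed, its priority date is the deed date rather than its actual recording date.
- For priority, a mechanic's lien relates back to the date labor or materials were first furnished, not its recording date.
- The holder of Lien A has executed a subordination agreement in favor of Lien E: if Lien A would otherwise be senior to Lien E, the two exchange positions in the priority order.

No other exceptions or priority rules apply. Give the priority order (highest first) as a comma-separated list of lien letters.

First, effective dates: D's effective date is 2023-10-17, when work began; E was recorded 210 days after the deed — beyond 20 days — so no relation-back applies.
Ordering by effective date: C (2023-02-03), D (2023-10-17), E (2024-01-01), B (2025-03-20), A (2025-07-24).
A is already junior to E, so the subordination agreement changes nothing.

C, D, E, B, A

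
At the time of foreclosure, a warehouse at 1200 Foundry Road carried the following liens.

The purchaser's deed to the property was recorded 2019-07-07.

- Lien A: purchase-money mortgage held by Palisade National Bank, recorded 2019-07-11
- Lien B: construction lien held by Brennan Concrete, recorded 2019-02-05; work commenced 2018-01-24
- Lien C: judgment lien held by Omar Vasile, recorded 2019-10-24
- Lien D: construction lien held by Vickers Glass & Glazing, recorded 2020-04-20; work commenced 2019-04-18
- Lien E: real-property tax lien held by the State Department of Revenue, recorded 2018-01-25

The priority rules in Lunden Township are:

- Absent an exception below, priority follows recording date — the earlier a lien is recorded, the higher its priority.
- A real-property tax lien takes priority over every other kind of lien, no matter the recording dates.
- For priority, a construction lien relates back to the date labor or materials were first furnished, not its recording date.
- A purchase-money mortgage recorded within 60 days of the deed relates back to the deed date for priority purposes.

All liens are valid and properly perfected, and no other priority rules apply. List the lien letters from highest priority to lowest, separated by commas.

E, B, D, A, C

First, effective dates: A's effective date is the deed date, 2019-07-07; B relates back to 2018-01-24 (work commenced); D is treated as recorded 2019-04-18, the work-commencement date.
E is a real-property tax lien and takes priority over every other lien.
Ordering the rest by effective date: B (2018-01-24), D (2019-04-18), A (2019-07-07), C (2019-10-24).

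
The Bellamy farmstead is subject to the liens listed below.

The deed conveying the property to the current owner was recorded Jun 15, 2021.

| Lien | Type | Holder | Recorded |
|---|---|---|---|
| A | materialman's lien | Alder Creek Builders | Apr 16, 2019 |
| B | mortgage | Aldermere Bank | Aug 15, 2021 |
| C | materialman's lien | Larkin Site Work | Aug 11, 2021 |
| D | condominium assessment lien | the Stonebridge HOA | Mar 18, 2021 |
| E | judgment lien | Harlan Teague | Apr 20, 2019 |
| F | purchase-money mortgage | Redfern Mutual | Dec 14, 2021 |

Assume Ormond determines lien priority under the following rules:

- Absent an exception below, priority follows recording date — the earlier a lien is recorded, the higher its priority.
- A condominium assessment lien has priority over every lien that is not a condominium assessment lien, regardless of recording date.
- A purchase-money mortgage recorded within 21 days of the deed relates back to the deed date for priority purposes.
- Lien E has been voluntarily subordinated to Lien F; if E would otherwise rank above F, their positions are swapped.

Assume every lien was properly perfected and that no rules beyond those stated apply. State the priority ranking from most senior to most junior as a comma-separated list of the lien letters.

D, A, F, C, B, E

Effective dates after the stated exceptions: F was recorded 182 days after the deed — beyond 21 days — so no relation-back applies.
As a condominium assessment lien, D is senior to every other lien.
Remaining liens by effective date: A (Apr 16, 2019), E (Apr 20, 2019), C (Aug 11, 2021), B (Aug 15, 2021), F (Dec 14, 2021).
E is senior to F before the subordination, so the two trade places.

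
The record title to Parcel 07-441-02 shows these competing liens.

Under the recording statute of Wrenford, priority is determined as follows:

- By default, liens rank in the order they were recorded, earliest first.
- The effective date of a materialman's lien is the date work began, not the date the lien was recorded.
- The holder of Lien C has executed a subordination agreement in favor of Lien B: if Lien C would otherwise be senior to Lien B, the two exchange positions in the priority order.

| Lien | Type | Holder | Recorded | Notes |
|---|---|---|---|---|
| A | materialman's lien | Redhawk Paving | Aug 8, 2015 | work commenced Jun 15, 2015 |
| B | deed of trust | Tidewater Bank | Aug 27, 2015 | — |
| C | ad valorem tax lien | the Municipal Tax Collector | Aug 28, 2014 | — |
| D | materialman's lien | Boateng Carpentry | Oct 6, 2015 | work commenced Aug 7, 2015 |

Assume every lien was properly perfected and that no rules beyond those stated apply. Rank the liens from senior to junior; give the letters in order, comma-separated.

B, A, D, C

Effective dates: A is treated as recorded Jun 15, 2015, the work-commencement date; D's effective date is Aug 7, 2015, when work began.
By effective date: C (Aug 28, 2014), A (Jun 15, 2015), D (Aug 7, 2015), B (Aug 27, 2015).
The subordination applies — C was senior to B — so C and B swap.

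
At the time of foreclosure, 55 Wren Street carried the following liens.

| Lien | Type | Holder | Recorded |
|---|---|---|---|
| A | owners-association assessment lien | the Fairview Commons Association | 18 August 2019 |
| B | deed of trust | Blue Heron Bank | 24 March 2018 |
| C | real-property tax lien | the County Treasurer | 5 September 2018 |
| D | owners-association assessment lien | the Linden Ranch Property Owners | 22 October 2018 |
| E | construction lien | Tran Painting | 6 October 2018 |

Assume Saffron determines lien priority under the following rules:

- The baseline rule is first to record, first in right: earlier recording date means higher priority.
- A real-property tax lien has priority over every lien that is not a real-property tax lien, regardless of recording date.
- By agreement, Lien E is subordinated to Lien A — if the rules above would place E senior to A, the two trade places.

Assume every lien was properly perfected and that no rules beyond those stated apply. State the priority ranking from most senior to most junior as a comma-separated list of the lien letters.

C is a real-property tax lien, so it outranks all other liens regardless of date.
Ordering the rest by effective date: B (24 March 2018), E (6 October 2018), D (22 October 2018), A (18 August 2019).
E would otherwise be senior to A, so under the subordination agreement E and A exchange positions.

C, B, A, D, E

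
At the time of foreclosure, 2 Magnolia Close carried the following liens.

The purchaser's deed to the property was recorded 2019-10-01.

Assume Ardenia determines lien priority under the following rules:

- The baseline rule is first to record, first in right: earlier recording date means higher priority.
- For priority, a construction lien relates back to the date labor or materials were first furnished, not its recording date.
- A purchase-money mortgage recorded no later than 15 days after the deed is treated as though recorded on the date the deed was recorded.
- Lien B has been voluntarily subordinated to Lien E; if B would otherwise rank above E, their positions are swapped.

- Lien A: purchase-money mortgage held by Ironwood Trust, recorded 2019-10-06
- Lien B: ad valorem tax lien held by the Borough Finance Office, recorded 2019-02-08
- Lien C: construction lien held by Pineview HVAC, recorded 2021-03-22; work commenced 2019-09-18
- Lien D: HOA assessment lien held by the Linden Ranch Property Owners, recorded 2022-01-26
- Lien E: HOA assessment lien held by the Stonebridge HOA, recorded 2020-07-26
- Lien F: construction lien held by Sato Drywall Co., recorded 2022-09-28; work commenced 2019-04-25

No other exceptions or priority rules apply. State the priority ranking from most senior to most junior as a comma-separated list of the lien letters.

Effective dates after the stated exceptions: A was recorded within the 15-day window, so its effective date is the deed date 2019-10-01; C is treated as recorded 2019-09-18, the work-commencement date; F's effective date is 2019-04-25, when work began.
By effective date: B (2019-02-08), F (2019-04-25), C (2019-09-18), A (2019-10-01), E (2020-07-26), D (2022-01-26).
Because B would otherwise rank above E, the subordination swaps them.

E, F, C, A, B, D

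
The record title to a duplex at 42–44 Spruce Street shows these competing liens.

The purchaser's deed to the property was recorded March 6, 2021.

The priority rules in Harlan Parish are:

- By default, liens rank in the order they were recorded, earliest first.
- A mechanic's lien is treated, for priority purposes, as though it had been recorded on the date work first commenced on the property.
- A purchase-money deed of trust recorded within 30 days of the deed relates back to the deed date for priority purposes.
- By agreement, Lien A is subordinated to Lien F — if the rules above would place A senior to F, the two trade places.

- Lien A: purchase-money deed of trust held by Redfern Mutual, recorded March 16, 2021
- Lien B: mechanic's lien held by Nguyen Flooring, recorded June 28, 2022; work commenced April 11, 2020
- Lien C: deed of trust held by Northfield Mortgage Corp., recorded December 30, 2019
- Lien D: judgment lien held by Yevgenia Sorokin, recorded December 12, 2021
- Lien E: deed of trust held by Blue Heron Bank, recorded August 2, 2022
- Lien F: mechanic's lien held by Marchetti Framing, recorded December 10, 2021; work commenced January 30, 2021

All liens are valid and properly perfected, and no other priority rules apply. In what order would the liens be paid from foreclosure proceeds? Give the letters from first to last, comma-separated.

First, effective dates: A relates back to the deed date March 6, 2021; B is treated as recorded April 11, 2020, the work-commencement date; F's effective date is January 30, 2021, when work began.
Sorted by effective date: C (December 30, 2019), B (April 11, 2020), F (January 30, 2021), A (March 6, 2021), D (December 12, 2021), E (August 2, 2022).
Since A is not senior to F, the subordination leaves the order unchanged.

C, B, F, A, D, E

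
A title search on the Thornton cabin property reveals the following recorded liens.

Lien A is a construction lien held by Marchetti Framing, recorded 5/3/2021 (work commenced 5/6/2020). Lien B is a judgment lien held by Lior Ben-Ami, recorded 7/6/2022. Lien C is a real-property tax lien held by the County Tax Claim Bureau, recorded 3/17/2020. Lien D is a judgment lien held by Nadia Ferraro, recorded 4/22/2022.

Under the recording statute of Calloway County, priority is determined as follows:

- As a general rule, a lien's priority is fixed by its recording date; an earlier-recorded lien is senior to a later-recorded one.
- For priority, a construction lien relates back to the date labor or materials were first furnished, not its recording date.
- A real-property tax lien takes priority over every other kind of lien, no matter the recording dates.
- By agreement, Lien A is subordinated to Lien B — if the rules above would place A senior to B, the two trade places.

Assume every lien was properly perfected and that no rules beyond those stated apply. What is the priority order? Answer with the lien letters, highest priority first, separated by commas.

C, B, D, A

Effective dates: A relates back to 5/6/2020 (work commenced).
As a real-property tax lien, C is senior to every other lien.
Remaining liens by effective date: A (5/6/2020), D (4/22/2022), B (7/6/2022).
The subordination applies — A was senior to B — so A and B swap.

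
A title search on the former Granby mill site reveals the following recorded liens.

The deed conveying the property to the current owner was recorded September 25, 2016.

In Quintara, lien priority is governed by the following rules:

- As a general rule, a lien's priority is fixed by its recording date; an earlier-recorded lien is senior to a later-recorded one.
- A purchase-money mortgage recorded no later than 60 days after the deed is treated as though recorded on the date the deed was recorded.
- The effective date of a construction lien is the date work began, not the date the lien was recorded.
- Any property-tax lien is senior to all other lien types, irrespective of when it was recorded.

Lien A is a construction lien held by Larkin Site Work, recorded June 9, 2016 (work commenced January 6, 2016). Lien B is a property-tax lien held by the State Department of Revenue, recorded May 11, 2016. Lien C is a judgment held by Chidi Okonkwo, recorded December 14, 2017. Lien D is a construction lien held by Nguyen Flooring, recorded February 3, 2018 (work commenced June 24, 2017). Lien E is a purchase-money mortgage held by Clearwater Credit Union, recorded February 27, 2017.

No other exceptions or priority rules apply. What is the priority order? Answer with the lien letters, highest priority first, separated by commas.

Adjusting effective dates: A's effective date is January 6, 2016, when work began; D is treated as recorded June 24, 2017, the work-commencement date; E was recorded 155 days after the deed, outside the 60-day window, so it keeps its recording date.
B, as a property-tax lien, has superpriority and ranks first.
Ordering the rest by effective date: A (January 6, 2016), E (February 27, 2017), D (June 24, 2017), C (December 14, 2017).

B, A, E, D, C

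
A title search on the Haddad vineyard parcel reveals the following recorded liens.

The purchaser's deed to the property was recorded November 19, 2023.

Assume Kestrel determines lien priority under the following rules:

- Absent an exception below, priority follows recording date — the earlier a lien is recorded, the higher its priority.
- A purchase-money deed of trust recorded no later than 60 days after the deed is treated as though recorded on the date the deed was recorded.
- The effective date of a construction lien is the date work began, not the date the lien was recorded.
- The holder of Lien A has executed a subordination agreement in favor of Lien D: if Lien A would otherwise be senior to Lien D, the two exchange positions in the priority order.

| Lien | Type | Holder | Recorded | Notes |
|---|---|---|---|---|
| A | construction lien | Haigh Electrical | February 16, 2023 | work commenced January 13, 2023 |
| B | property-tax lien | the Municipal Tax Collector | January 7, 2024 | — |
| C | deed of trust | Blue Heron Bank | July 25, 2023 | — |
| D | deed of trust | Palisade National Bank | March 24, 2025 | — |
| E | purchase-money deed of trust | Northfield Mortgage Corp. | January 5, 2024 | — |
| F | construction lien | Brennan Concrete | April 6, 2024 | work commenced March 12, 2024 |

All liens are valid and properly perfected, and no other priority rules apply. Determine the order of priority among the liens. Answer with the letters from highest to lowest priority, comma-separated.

D, C, E, B, F, A

Effective dates: A's effective date is January 13, 2023, when work began; E relates back to the deed date November 19, 2023; F is treated as recorded March 12, 2024, the work-commencement date.
By effective date, earliest first: A (January 13, 2023), C (July 25, 2023), E (November 19, 2023), B (January 7, 2024), F (March 12, 2024), D (March 24, 2025).
Because A would otherwise rank above D, the subordination swaps them.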